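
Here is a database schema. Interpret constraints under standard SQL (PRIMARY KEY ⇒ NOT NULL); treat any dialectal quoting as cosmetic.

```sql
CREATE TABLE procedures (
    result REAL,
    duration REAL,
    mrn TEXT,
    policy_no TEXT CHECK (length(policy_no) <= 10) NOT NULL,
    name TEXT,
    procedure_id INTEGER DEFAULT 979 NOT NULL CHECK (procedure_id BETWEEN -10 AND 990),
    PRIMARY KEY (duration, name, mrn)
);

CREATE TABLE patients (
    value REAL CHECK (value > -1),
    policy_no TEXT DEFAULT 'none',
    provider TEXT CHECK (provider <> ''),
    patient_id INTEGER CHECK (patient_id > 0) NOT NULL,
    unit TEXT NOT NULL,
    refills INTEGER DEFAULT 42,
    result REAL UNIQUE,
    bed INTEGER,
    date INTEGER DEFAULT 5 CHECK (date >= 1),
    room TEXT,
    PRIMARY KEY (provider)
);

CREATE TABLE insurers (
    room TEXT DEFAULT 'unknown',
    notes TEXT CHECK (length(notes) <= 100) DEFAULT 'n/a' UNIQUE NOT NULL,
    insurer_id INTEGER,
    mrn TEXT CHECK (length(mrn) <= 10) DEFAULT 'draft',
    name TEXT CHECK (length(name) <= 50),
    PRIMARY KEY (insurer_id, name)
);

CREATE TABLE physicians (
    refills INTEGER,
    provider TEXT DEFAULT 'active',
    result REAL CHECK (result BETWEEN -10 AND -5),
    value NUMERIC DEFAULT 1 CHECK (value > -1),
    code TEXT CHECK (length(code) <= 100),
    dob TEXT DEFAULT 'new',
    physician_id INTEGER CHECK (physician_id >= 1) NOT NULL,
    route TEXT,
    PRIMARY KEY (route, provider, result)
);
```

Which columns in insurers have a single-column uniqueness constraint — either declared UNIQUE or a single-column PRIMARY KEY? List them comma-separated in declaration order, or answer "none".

notes

- room: no UNIQUE or single-column PK constraint.
- notes: declared UNIQUE → unique.
- insurer_id: part of a composite PRIMARY KEY — only the tuple is unique, not this column on its own.
- mrn: no UNIQUE or single-column PK constraint.
- name: part of a composite PRIMARY KEY — only the tuple is unique, not this column on its own.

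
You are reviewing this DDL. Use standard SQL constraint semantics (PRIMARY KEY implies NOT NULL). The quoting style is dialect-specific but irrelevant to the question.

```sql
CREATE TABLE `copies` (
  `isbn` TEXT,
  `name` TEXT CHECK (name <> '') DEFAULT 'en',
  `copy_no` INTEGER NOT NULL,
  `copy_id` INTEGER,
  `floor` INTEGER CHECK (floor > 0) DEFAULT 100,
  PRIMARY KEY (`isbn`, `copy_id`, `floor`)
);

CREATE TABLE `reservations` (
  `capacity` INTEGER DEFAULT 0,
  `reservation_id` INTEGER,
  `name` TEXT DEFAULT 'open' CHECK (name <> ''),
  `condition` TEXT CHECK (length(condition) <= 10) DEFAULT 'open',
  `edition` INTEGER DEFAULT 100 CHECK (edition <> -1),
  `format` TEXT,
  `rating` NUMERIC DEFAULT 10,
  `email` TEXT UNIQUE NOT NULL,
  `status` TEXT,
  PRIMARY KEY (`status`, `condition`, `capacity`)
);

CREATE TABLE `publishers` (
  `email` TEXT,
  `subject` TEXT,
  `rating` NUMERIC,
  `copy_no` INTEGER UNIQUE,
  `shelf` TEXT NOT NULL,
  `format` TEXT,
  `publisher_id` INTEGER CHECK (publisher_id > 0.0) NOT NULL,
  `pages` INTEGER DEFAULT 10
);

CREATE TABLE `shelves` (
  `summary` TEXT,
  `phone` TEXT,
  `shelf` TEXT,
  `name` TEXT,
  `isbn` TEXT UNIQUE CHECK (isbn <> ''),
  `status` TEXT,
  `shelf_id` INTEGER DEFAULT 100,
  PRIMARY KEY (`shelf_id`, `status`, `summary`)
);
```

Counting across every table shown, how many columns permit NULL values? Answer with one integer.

copies: 1 nullable (name — PK (isbn, copy_id, floor) and explicit NOT NULL columns excluded).
reservations: 5 nullable (reservation_id, name, edition, format, rating — PK (status, condition, capacity) and explicit NOT NULL columns excluded).
publishers: 6 nullable (email, subject, rating, copy_no, format, pages — PK none and explicit NOT NULL columns excluded).
shelves: 4 nullable (phone, shelf, name, isbn — PK (shelf_id, status, summary) and explicit NOT NULL columns excluded).
Total: 1 + 5 + 6 + 4 = 16.

16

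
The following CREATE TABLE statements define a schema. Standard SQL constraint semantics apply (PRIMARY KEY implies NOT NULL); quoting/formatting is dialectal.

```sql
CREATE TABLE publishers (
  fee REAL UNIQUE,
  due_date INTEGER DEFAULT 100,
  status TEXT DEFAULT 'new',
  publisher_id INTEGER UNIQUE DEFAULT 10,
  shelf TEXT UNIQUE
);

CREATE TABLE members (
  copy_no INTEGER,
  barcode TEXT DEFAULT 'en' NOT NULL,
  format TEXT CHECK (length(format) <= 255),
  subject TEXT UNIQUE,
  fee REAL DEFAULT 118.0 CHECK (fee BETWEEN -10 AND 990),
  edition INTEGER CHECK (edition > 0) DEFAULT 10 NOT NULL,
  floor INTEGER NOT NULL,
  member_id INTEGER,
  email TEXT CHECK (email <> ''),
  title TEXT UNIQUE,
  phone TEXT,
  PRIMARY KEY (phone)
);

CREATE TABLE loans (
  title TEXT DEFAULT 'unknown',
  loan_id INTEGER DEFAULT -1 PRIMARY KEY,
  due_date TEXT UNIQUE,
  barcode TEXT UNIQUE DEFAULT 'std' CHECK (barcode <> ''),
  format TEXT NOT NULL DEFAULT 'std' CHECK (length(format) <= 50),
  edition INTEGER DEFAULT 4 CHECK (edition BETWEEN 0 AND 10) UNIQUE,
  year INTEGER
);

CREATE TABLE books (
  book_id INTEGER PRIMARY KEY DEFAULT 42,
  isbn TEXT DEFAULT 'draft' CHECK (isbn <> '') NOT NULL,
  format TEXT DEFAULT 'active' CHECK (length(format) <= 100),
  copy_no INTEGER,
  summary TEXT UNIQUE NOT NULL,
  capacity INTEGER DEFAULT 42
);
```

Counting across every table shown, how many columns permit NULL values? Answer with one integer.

publishers: 5 nullable (fee, due_date, status, publisher_id, shelf — PK none and explicit NOT NULL columns excluded).
members: 7 nullable (copy_no, format, subject, fee, member_id, email, title — PK (phone) and explicit NOT NULL columns excluded).
loans: 5 nullable (title, due_date, barcode, edition, year — PK (loan_id) and explicit NOT NULL columns excluded).
books: 3 nullable (format, copy_no, capacity — PK (book_id) and explicit NOT NULL columns excluded).
Total: 5 + 7 + 5 + 3 = 20.

20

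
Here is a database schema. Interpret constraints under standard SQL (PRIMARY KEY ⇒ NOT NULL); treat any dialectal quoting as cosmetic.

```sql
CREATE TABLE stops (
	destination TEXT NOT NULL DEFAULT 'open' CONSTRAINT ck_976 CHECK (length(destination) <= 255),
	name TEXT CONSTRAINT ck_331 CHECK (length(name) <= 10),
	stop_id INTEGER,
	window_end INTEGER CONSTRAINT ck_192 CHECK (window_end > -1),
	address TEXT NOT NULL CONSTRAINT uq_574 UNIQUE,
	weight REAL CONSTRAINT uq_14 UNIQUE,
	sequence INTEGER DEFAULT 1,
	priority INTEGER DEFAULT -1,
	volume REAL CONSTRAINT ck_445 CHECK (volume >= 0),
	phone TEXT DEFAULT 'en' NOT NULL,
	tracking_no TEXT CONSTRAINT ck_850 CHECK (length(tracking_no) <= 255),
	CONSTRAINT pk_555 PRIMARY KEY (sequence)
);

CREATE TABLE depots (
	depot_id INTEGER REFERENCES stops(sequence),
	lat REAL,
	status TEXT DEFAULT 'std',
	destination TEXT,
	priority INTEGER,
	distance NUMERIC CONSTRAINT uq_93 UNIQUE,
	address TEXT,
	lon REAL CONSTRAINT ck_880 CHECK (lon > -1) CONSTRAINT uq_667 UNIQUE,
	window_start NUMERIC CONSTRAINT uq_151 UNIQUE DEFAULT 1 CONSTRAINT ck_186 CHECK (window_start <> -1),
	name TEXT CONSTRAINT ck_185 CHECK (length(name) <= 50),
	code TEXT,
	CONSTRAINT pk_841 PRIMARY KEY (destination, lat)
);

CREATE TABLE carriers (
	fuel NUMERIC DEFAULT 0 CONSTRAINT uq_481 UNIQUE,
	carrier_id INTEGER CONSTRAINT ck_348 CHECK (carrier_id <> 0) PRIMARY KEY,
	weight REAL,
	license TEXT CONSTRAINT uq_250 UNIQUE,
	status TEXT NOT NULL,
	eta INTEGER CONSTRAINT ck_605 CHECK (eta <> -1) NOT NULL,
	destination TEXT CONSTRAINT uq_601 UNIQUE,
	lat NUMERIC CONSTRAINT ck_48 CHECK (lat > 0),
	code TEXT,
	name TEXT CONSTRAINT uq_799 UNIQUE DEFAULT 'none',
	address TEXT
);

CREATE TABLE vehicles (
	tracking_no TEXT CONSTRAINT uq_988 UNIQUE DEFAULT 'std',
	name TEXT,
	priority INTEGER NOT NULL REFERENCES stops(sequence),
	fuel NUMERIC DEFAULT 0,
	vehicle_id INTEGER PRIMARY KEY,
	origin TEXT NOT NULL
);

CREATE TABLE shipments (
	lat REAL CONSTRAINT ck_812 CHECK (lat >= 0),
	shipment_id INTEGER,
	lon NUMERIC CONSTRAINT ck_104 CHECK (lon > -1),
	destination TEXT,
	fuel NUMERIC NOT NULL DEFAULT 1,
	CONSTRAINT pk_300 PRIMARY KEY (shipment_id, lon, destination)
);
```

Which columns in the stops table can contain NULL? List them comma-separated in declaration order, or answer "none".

name, stop_id, window_end, weight, priority, volume, tracking_no

- destination: declared NOT NULL → not nullable.
- name: CHECK does not forbid NULL (a CHECK constraint passes when its expression is NULL) → nullable.
- stop_id: no NOT NULL constraint applies → nullable.
- window_end: CHECK does not forbid NULL (a CHECK constraint passes when its expression is NULL) → nullable.
- address: declared NOT NULL → not nullable.
- weight: UNIQUE does not imply NOT NULL → nullable.
- sequence: part of the PRIMARY KEY, which implies NOT NULL → not nullable.
- priority: DEFAULT only fills an omitted column; an explicit NULL is still allowed → nullable.
- volume: CHECK does not forbid NULL (a CHECK constraint passes when its expression is NULL) → nullable.
- phone: declared NOT NULL → not nullable.
- tracking_no: CHECK does not forbid NULL (a CHECK constraint passes when its expression is NULL) → nullable.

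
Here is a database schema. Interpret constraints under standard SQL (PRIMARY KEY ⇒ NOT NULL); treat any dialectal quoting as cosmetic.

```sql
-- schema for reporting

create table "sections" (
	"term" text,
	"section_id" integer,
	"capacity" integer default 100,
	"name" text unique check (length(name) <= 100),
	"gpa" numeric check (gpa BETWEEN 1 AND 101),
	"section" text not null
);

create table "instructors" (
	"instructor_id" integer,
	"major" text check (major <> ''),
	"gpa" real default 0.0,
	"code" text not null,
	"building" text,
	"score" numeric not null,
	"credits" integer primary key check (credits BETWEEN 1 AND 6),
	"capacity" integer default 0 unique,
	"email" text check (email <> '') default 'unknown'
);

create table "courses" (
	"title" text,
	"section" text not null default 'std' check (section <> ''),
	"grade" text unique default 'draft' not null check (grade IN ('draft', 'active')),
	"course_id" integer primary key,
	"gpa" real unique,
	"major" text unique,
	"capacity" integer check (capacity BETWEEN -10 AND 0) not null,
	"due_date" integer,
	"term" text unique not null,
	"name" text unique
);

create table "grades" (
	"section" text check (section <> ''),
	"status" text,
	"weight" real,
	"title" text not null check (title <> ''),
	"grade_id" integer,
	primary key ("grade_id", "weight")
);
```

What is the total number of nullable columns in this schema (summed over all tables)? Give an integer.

sections: 5 nullable (term, section_id, capacity, name, gpa — PK none and explicit NOT NULL columns excluded).
instructors: 6 nullable (instructor_id, major, gpa, building, capacity, email — PK (credits) and explicit NOT NULL columns excluded).
courses: 5 nullable (title, gpa, major, due_date, name — PK (course_id) and explicit NOT NULL columns excluded).
grades: 2 nullable (section, status — PK (grade_id, weight) and explicit NOT NULL columns excluded).
Total: 5 + 6 + 5 + 2 = 18.

18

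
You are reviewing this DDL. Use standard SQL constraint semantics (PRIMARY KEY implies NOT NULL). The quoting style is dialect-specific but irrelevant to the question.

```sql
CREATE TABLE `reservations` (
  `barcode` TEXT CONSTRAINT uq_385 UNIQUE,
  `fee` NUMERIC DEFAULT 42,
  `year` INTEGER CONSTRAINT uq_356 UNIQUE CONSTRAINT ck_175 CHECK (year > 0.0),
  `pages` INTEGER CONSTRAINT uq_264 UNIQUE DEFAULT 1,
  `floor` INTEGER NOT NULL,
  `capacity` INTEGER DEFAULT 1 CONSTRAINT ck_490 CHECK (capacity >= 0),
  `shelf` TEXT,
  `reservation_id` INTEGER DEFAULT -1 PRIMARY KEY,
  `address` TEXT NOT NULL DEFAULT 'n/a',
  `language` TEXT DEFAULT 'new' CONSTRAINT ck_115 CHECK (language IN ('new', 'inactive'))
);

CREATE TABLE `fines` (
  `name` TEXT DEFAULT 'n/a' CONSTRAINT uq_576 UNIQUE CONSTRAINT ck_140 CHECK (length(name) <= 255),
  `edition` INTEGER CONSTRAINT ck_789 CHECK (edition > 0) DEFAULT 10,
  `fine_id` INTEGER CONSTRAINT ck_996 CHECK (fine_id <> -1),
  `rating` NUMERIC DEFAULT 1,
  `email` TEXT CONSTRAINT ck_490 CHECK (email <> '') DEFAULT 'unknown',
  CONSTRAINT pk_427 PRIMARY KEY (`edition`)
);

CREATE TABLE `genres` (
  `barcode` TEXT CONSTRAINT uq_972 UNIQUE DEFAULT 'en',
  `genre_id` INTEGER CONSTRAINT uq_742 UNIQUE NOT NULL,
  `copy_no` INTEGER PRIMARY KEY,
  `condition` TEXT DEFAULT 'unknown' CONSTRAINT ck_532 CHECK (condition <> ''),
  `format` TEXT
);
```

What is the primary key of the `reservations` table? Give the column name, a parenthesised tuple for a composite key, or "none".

reservation_id is declared PRIMARY KEY inline on the column.

reservation_id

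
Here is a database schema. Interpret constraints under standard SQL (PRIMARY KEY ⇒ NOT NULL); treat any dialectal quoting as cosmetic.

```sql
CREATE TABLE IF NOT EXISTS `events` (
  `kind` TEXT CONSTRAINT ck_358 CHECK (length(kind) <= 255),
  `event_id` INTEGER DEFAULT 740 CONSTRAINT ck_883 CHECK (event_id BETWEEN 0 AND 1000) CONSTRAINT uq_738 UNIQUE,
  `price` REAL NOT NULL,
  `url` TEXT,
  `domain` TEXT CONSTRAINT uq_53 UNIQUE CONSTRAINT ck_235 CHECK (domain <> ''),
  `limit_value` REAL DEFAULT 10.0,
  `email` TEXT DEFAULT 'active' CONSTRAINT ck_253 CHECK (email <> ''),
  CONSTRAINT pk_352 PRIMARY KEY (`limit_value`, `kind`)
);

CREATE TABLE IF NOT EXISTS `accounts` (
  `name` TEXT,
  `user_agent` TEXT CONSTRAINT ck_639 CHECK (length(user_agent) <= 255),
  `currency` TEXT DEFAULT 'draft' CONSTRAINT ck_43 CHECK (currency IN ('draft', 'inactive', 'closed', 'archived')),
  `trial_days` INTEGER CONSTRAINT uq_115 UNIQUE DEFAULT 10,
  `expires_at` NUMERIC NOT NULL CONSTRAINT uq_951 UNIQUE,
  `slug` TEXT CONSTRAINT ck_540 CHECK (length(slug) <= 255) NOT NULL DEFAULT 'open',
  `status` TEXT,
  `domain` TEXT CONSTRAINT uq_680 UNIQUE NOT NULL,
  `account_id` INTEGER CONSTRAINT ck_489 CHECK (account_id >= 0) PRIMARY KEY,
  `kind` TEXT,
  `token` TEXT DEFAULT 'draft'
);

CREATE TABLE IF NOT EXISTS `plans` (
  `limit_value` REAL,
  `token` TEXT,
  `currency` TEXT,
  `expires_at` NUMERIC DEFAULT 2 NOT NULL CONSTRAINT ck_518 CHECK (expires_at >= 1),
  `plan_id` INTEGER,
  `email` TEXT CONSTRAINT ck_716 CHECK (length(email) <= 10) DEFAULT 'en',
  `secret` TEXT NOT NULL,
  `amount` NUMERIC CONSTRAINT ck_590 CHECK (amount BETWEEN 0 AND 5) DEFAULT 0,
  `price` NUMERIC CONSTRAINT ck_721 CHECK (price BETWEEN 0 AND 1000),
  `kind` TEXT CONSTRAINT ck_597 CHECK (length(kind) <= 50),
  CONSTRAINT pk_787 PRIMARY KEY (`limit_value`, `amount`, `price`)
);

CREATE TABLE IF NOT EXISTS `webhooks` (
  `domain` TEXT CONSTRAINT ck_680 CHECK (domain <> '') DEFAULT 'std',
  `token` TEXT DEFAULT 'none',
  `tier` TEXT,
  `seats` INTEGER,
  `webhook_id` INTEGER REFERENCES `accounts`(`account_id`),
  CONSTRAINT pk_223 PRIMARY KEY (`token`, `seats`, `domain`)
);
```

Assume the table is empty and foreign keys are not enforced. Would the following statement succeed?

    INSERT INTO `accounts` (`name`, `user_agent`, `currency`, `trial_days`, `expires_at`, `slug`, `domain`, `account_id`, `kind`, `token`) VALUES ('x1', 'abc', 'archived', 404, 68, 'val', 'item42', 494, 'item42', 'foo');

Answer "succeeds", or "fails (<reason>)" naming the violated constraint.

NOT NULL columns: account_id is supplied; domain is supplied; expires_at is supplied; slug is supplied.
CHECK constraints: 'abc' satisfies (length(user_agent) <= 255); 'archived' satisfies (currency IN ('draft', 'inactive', 'closed', 'archived')); 'val' satisfies (length(slug) <= 255); 494 satisfies (account_id >= 0).
No constraint is violated.

succeeds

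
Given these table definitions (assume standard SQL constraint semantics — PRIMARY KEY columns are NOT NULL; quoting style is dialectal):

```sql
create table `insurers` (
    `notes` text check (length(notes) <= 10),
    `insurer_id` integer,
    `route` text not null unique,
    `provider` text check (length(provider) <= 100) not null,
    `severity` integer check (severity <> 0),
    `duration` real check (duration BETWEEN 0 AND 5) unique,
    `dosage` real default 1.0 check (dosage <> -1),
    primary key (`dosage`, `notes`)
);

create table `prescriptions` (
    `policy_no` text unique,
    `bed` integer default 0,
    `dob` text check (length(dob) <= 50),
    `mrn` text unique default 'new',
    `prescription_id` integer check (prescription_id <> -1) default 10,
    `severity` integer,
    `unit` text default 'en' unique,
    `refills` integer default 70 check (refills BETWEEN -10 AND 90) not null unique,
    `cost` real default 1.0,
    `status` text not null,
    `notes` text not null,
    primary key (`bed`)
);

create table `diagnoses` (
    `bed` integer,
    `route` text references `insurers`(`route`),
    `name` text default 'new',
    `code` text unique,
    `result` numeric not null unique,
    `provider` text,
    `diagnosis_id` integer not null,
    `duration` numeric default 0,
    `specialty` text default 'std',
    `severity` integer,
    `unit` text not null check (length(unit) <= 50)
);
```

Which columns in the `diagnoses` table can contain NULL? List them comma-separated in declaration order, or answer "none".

- bed: no NOT NULL constraint applies → nullable.
- route: a foreign key column may be NULL unless separately constrained → nullable.
- name: DEFAULT only fills an omitted column; an explicit NULL is still allowed → nullable.
- code: UNIQUE does not imply NOT NULL → nullable.
- result: declared NOT NULL → not nullable.
- provider: no NOT NULL constraint applies → nullable.
- diagnosis_id: declared NOT NULL → not nullable.
- duration: DEFAULT only fills an omitted column; an explicit NULL is still allowed → nullable.
- specialty: DEFAULT only fills an omitted column; an explicit NULL is still allowed → nullable.
- severity: no NOT NULL constraint applies → nullable.
- unit: declared NOT NULL → not nullable.

bed, route, name, code, provider, duration, specialty, severity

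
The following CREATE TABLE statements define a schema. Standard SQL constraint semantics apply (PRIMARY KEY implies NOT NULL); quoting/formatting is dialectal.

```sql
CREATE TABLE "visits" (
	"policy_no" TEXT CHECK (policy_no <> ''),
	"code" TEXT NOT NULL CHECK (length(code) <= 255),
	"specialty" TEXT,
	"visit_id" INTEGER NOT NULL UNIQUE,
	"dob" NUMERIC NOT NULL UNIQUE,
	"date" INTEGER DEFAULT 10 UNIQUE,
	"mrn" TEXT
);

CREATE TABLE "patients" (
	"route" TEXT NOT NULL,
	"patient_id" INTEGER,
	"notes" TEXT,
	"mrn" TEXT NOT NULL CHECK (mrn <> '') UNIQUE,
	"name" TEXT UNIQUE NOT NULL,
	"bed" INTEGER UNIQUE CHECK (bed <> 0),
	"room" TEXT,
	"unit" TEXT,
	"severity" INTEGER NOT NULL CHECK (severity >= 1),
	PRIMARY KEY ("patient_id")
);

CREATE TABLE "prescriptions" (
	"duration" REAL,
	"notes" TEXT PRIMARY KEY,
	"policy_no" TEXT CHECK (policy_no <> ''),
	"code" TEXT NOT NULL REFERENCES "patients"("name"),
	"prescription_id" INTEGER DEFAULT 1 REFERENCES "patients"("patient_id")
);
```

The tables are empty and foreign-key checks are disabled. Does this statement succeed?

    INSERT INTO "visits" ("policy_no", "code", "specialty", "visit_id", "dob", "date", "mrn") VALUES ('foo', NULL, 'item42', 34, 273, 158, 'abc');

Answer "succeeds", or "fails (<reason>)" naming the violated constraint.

code is explicitly set to NULL, but code is declared NOT NULL.

fails (NOT NULL on code)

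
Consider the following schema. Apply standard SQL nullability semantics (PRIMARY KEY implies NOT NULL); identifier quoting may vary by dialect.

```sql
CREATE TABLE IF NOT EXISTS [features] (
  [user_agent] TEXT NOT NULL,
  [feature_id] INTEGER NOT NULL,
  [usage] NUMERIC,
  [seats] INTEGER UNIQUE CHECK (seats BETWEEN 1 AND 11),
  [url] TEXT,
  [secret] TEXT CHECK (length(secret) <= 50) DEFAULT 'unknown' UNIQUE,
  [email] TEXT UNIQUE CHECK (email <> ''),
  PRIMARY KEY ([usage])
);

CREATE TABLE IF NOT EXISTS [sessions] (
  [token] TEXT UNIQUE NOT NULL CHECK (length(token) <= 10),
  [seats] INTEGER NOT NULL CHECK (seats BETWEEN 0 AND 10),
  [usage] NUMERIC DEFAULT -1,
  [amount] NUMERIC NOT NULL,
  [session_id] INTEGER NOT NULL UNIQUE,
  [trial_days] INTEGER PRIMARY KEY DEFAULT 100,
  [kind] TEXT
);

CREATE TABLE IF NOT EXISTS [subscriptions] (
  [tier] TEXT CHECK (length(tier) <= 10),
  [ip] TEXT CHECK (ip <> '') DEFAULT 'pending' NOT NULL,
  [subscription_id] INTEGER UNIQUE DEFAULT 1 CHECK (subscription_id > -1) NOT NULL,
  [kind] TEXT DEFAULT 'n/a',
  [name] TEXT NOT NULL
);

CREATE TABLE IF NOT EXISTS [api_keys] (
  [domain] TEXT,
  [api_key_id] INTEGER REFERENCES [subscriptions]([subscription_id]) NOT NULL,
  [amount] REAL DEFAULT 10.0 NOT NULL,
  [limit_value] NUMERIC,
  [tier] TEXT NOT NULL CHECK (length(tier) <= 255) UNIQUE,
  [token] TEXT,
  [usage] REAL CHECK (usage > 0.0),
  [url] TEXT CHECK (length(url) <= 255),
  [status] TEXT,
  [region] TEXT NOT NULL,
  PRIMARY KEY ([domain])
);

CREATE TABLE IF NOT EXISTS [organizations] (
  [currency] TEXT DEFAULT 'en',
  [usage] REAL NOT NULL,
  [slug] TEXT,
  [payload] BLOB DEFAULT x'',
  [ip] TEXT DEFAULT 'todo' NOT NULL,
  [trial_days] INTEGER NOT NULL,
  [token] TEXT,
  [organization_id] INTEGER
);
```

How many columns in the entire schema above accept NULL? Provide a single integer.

18

features: 4 nullable (seats, url, secret, email — PK (usage) and explicit NOT NULL columns excluded).
sessions: 2 nullable (usage, kind — PK (trial_days) and explicit NOT NULL columns excluded).
subscriptions: 2 nullable (tier, kind — PK none and explicit NOT NULL columns excluded).
api_keys: 5 nullable (limit_value, token, usage, url, status — PK (domain) and explicit NOT NULL columns excluded).
organizations: 5 nullable (currency, slug, payload, token, organization_id — PK none and explicit NOT NULL columns excluded).
Total: 4 + 2 + 2 + 5 + 5 = 18.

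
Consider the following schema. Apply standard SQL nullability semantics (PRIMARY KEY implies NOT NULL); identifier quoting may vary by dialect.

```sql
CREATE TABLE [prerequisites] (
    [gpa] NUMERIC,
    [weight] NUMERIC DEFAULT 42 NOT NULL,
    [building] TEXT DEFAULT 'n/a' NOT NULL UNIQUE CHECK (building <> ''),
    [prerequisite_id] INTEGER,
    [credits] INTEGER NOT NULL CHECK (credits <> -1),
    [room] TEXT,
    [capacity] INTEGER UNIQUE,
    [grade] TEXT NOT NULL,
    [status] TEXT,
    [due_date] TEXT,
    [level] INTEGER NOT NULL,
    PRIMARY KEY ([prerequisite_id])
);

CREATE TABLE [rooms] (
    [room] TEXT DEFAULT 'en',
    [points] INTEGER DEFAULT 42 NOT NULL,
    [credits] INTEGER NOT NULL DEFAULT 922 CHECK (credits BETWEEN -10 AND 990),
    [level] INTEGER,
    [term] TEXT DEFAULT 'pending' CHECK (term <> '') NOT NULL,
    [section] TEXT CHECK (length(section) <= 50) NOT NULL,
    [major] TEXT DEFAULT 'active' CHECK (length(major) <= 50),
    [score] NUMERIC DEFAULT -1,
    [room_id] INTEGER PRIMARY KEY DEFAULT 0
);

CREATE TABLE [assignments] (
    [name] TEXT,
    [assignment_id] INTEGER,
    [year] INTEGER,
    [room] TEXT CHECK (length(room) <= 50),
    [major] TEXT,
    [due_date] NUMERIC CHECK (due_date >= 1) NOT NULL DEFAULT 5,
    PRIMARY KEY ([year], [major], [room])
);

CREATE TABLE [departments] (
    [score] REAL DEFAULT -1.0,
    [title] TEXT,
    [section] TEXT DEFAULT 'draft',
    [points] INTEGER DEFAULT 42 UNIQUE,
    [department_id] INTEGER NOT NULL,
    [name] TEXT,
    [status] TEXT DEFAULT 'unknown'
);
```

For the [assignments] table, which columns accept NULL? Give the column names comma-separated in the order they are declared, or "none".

name, assignment_id

- name: no NOT NULL constraint applies → nullable.
- assignment_id: no NOT NULL constraint applies → nullable.
- year: part of the PRIMARY KEY, which implies NOT NULL → not nullable.
- room: part of the PRIMARY KEY, which implies NOT NULL → not nullable.
- major: part of the PRIMARY KEY, which implies NOT NULL → not nullable.
- due_date: declared NOT NULL → not nullable.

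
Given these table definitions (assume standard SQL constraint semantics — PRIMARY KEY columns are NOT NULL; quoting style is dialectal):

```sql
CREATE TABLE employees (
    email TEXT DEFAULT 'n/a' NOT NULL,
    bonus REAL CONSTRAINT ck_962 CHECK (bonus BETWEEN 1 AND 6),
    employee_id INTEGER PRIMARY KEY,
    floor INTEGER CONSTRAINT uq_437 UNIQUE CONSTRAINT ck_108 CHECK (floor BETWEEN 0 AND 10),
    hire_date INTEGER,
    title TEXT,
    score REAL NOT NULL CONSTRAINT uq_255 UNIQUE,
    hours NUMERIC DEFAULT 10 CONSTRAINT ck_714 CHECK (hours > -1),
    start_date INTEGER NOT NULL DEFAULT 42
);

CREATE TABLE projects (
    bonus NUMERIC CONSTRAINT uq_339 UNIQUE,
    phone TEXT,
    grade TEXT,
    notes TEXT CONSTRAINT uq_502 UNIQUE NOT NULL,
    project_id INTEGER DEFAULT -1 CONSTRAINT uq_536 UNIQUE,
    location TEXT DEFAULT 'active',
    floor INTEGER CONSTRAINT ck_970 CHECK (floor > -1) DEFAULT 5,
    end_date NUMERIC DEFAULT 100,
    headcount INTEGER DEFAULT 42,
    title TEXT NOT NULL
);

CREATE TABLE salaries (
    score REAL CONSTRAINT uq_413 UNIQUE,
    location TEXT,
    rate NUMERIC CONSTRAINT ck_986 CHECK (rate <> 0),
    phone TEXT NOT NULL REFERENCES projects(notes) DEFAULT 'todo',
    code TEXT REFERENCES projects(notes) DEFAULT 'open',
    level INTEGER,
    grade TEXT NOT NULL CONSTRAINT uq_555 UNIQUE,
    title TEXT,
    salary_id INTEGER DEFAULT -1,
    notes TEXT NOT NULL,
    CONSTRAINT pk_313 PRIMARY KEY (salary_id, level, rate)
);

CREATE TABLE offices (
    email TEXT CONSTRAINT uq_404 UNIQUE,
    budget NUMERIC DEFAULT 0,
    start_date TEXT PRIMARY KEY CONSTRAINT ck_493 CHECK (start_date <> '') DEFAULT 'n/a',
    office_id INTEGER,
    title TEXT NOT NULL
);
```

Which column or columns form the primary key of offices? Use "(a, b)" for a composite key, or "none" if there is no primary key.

start_date

start_date is declared PRIMARY KEY inline on the column.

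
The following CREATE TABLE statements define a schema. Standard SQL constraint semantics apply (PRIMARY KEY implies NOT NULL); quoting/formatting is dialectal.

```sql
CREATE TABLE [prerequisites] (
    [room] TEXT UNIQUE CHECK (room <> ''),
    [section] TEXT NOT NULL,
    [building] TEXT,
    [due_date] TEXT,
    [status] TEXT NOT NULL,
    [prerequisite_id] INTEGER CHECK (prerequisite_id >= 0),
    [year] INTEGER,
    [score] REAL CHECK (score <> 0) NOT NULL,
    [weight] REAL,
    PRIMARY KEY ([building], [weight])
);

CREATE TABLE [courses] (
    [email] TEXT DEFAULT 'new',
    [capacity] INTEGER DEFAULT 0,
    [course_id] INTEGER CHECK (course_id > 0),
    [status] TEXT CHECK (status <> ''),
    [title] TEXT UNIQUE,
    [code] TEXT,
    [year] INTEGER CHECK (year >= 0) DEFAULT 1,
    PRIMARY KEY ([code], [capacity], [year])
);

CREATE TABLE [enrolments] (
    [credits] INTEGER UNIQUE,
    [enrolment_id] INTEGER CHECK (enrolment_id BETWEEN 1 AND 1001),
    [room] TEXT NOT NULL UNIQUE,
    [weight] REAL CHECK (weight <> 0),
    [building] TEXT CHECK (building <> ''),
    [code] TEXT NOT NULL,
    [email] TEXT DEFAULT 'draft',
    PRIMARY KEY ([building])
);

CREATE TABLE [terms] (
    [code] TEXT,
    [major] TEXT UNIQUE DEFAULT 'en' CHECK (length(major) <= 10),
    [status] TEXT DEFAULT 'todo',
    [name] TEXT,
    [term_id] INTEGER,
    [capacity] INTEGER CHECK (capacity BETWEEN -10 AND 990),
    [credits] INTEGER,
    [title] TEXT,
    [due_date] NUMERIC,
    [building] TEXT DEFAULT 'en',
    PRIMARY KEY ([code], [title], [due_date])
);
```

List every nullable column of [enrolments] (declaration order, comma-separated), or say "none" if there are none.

- credits: UNIQUE does not imply NOT NULL → nullable.
- enrolment_id: CHECK does not forbid NULL (a CHECK constraint passes when its expression is NULL) → nullable.
- room: declared NOT NULL → not nullable.
- weight: CHECK does not forbid NULL (a CHECK constraint passes when its expression is NULL) → nullable.
- building: part of the PRIMARY KEY, which implies NOT NULL → not nullable.
- code: declared NOT NULL → not nullable.
- email: DEFAULT only fills an omitted column; an explicit NULL is still allowed → nullable.

credits, enrolment_id, weight, email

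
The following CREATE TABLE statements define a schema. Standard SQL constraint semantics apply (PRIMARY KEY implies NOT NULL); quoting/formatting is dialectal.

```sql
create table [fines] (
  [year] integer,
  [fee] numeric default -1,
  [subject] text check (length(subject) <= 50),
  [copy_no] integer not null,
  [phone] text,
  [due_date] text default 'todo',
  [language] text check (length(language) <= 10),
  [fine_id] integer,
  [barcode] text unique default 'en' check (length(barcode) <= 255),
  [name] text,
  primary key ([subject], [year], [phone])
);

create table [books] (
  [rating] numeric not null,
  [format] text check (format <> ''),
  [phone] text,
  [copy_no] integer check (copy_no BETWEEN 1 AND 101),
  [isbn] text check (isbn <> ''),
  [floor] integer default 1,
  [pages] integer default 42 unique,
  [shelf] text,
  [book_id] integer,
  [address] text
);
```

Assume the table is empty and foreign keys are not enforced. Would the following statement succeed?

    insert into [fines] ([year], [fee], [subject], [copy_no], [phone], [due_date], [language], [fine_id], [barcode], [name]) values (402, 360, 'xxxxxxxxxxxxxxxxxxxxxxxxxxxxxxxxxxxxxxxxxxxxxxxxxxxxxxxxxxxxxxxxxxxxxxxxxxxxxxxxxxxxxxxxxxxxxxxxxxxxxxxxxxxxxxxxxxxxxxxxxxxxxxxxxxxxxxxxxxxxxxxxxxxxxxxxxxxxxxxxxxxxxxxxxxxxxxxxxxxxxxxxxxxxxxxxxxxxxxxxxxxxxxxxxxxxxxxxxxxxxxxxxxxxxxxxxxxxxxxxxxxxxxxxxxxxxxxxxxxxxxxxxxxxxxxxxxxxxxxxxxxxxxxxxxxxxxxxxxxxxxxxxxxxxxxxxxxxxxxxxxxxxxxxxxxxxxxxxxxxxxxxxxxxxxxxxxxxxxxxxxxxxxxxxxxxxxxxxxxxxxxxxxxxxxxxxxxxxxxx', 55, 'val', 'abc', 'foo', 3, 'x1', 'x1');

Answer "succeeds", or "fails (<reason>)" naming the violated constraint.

The value 'xxxxxxxxxxxxxxxxxxxxxxxxxxxxxxxxxxxxxxxxxxxxxxxxxxxxxxxxxxxxxxxxxxxxxxxxxxxxxxxxxxxxxxxxxxxxxxxxxxxxxxxxxxxxxxxxxxxxxxxxxxxxxxxxxxxxxxxxxxxxxxxxxxxxxxxxxxxxxxxxxxxxxxxxxxxxxxxxxxxxxxxxxxxxxxxxxxxxxxxxxxxxxxxxxxxxxxxxxxxxxxxxxxxxxxxxxxxxxxxxxxxxxxxxxxxxxxxxxxxxxxxxxxxxxxxxxxxxxxxxxxxxxxxxxxxxxxxxxxxxxxxxxxxxxxxxxxxxxxxxxxxxxxxxxxxxxxxxxxxxxxxxxxxxxxxxxxxxxxxxxxxxxxxxxxxxxxxxxxxxxxxxxxxxxxxxxxxxxxxx' for subject violates CHECK (length(subject) <= 50).

fails (CHECK on subject)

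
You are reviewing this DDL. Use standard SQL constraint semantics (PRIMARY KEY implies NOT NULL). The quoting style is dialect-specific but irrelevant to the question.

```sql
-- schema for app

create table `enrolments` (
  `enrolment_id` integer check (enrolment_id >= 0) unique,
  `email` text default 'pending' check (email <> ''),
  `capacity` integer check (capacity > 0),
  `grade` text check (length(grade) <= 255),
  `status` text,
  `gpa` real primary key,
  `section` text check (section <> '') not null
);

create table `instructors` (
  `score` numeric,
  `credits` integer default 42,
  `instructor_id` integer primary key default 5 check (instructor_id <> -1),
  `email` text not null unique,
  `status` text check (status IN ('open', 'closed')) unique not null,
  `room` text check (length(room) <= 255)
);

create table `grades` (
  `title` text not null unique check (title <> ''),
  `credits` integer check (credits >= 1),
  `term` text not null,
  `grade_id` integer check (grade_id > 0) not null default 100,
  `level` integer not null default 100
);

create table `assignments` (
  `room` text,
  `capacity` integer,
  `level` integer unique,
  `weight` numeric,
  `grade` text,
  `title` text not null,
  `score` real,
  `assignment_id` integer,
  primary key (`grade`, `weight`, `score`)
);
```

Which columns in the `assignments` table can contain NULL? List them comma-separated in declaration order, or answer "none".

- room: no NOT NULL constraint applies → nullable.
- capacity: no NOT NULL constraint applies → nullable.
- level: UNIQUE does not imply NOT NULL → nullable.
- weight: part of the PRIMARY KEY, which implies NOT NULL → not nullable.
- grade: part of the PRIMARY KEY, which implies NOT NULL → not nullable.
- title: declared NOT NULL → not nullable.
- score: part of the PRIMARY KEY, which implies NOT NULL → not nullable.
- assignment_id: no NOT NULL constraint applies → nullable.

room, capacity, level, assignment_id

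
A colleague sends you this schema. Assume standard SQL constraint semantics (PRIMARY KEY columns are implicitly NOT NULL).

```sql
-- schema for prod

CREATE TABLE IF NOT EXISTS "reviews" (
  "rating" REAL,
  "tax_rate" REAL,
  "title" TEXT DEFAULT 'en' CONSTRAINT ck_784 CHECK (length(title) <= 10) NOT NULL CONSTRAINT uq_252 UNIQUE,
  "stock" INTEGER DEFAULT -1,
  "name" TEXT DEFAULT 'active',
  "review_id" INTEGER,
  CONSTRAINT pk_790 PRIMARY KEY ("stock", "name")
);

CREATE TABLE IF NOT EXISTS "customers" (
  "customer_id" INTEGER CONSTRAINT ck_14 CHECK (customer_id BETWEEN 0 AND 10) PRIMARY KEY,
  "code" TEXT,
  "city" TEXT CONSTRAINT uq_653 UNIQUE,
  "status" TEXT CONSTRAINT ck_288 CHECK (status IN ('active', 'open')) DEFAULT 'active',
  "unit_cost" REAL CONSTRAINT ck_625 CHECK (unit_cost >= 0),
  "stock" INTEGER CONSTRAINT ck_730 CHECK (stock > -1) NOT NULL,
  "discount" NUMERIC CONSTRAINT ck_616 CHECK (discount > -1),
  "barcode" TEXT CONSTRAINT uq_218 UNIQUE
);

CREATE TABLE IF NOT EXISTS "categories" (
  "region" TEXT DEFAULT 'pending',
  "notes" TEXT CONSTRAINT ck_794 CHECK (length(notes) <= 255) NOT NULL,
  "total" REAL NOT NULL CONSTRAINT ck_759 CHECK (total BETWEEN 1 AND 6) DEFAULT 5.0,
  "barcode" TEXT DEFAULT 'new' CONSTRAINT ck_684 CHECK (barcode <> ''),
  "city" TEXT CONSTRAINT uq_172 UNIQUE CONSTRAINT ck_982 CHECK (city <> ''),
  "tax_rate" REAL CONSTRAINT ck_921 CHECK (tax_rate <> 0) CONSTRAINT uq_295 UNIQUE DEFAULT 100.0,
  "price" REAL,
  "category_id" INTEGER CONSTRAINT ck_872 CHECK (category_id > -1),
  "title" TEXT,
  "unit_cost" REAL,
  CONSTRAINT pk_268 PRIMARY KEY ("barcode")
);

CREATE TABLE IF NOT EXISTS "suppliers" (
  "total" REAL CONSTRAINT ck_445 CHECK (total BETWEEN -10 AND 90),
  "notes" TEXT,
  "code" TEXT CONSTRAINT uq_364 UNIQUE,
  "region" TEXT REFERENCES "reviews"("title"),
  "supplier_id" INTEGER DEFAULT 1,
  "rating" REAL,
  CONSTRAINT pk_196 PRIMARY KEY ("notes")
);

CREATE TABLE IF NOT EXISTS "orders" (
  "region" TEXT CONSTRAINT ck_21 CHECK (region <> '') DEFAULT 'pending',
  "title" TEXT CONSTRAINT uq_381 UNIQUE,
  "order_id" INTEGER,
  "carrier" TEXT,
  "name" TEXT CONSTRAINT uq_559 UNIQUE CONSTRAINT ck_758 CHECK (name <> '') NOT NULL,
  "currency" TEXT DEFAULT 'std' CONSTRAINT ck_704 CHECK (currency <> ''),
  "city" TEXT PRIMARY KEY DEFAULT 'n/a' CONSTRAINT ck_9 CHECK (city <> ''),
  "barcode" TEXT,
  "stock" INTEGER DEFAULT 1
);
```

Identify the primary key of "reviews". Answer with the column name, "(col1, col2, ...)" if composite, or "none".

(stock, name)

A table-level PRIMARY KEY clause names 2 columns: stock, name.
This is a composite key — the combination is unique, not each column individually.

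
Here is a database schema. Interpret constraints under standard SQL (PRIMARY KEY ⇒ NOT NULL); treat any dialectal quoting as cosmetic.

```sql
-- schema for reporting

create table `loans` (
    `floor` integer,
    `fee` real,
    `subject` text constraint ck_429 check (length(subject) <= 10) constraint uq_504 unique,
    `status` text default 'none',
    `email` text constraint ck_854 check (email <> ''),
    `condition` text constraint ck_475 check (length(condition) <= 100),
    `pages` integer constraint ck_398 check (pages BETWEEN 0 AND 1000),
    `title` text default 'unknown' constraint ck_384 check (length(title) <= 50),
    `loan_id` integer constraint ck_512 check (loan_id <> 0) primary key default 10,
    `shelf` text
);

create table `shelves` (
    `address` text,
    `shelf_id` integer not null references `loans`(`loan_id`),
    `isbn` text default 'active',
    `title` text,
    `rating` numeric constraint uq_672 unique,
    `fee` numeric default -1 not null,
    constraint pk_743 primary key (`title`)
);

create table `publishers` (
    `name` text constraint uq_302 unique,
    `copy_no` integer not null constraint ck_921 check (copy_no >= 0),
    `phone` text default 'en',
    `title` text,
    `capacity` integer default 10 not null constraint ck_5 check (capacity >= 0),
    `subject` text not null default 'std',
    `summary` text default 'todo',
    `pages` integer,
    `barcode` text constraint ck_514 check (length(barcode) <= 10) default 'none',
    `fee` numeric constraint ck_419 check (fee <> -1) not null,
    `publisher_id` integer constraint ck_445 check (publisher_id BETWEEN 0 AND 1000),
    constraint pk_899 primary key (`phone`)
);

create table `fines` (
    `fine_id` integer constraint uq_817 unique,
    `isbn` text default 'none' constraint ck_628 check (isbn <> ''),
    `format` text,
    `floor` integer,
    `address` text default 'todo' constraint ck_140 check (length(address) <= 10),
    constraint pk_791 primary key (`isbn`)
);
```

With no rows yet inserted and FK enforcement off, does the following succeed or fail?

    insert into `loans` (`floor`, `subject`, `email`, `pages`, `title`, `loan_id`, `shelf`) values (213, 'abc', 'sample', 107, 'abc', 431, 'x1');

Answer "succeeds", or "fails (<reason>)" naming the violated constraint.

succeeds

NOT NULL columns: loan_id is supplied.
CHECK constraints: 'abc' satisfies (length(subject) <= 10); 'sample' satisfies (email <> ''); 107 satisfies (pages BETWEEN 0 AND 1000); 'abc' satisfies (length(title) <= 50); 431 satisfies (loan_id <> 0).
No constraint is violated.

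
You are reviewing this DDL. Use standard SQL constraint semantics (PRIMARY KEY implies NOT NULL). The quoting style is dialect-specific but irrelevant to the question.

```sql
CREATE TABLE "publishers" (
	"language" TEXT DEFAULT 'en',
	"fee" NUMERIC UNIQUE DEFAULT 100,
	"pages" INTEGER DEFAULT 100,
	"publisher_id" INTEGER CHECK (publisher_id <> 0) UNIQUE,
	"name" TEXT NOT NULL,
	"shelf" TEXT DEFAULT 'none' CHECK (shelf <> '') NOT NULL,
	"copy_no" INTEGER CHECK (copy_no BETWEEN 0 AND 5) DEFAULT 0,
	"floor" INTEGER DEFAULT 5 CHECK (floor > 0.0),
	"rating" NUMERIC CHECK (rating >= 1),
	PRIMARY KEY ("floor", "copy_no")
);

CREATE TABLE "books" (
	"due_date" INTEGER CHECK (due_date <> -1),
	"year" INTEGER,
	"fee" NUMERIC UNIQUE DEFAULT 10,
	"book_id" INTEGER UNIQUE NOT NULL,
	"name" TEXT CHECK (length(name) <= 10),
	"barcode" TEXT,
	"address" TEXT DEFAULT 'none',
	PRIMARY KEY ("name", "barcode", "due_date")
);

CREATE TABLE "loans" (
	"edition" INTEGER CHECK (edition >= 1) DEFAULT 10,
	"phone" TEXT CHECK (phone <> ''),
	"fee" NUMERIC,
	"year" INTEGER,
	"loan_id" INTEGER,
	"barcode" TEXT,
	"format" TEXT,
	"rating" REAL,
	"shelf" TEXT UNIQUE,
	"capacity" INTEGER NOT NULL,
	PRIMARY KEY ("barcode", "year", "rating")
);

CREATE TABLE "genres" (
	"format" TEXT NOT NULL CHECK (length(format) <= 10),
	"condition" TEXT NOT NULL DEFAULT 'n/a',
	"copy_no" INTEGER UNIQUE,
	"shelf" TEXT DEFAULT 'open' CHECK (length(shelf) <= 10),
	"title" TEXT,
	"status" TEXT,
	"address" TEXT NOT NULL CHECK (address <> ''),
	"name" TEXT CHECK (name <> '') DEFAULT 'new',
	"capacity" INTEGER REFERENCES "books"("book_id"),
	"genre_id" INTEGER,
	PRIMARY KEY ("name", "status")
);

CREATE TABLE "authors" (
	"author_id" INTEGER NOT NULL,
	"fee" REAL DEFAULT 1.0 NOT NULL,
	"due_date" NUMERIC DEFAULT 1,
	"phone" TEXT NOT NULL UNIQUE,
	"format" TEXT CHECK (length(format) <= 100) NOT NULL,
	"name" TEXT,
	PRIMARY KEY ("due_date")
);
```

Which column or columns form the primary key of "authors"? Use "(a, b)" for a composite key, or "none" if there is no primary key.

due_date

due_date is declared PRIMARY KEY as a table-level PRIMARY KEY clause.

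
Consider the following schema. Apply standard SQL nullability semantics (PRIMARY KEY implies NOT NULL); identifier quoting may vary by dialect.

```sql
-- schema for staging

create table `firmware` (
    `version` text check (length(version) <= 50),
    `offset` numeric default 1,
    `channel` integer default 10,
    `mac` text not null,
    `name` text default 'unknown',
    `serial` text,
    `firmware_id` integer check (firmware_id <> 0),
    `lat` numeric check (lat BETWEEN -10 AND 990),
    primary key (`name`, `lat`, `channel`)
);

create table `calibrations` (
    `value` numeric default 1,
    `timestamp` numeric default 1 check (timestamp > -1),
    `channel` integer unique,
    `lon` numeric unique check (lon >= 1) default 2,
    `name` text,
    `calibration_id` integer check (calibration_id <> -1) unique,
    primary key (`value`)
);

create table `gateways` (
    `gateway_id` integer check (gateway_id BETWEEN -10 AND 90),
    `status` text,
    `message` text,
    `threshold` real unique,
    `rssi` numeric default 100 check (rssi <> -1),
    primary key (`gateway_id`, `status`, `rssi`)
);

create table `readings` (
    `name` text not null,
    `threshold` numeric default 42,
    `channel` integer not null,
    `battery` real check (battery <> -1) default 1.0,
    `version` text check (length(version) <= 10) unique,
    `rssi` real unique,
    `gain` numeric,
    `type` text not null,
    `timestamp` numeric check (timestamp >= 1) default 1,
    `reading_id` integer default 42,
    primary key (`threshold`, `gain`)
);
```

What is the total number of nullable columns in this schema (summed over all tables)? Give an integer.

firmware: 4 nullable (version, offset, serial, firmware_id — PK (name, lat, channel) and explicit NOT NULL columns excluded).
calibrations: 5 nullable (timestamp, channel, lon, name, calibration_id — PK (value) and explicit NOT NULL columns excluded).
gateways: 2 nullable (message, threshold — PK (gateway_id, status, rssi) and explicit NOT NULL columns excluded).
readings: 5 nullable (battery, version, rssi, timestamp, reading_id — PK (threshold, gain) and explicit NOT NULL columns excluded).
Total: 4 + 5 + 2 + 5 = 16.

16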